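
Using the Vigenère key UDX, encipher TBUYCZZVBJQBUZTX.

Repeat the key across the message: UDXUDXUDXUDXUDXU
T(19)+U(20): 39≡13 → N
B(1)+D(3): 4 → E
U(20)+X(23): 43≡17 → R
Y(24)+U(20): 44≡18 → S
C(2)+D(3): 5 → F
Z(25)+X(23): 48≡22 → W
Z(25)+U(20): 45≡19 → T
V(21)+D(3): 24 → Y
B(1)+X(23): 24 → Y
J(9)+U(20): 29≡3 → D
Q(16)+D(3): 19 → T
B(1)+X(23): 24 → Y
U(20)+U(20): 40≡14 → O
Z(25)+D(3): 28≡2 → C
T(19)+X(23): 42≡16 → Q
X(23)+U(20): 43≡17 → R

NERSFWTYYDTYOCQR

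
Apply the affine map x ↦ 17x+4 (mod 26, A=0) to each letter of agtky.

ecpsw

a(0): 17·0+4=4 → e
g(6): 17·6+4=106≡2 → c
t(19): 17·19+4=327≡15 → p
k(10): 17·10+4=174≡18 → s
y(24): 17·24+4=412≡22 → w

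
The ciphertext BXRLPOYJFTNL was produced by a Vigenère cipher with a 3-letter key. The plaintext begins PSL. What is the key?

Subtract each crib letter from the matching ciphertext letter (mod 26):
B(1)−P(15)=-14≡12 → M
X(23)−S(18)=5 → F
R(17)−L(11)=6 → G

MFG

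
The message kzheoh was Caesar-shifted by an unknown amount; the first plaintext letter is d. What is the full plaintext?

dsaxha

From the crib: k(10)−d(3)=7, so the shift is 7.
Subtract 7 from each ciphertext letter:
k(10): 10−7=3 → d
z(25): 25−7=18 → s
h(7): 7−7=0 → a
e(4): 4−7=-3≡23 → x
o(14): 14−7=7 → h
h(7): 7−7=0 → a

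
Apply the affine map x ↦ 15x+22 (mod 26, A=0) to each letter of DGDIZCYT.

PIPMHASV

D(3): 15·3+22=67≡15 → P
G(6): 15·6+22=112≡8 → I
D(3): 15·3+22=67≡15 → P
I(8): 15·8+22=142≡12 → M
Z(25): 15·25+22=397≡7 → H
C(2): 15·2+22=52≡0 → A
Y(24): 15·24+22=382≡18 → S
T(19): 15·19+22=307≡21 → V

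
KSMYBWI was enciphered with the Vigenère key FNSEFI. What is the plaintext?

Repeat the key across the ciphertext: FNSEFIF
K(10)−F(5): 5 → F
S(18)−N(13): 5 → F
M(12)−S(18): -6≡20 → U
Y(24)−E(4): 20 → U
B(1)−F(5): -4≡22 → W
W(22)−I(8): 14 → O
I(8)−F(5): 3 → D

FFUUWOD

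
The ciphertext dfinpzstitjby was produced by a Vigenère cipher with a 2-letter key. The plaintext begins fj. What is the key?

yw

Subtract each crib letter from the matching ciphertext letter (mod 26):
d(3)−f(5)=-2≡24 → y
f(5)−j(9)=-4≡22 → w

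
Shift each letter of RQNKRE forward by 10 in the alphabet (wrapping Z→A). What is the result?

BAXUBO

R(17): 17+10=27≡1 → B
Q(16): 16+10=26≡0 → A
N(13): 13+10=23 → X
K(10): 10+10=20 → U
R(17): 17+10=27≡1 → B
E(4): 4+10=14 → O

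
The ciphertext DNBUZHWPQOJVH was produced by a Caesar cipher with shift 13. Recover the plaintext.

D(3): 3−13=-10≡16 → Q
N(13): 13−13=0 → A
B(1): 1−13=-12≡14 → O
U(20): 20−13=7 → H
Z(25): 25−13=12 → M
H(7): 7−13=-6≡20 → U
W(22): 22−13=9 → J
P(15): 15−13=2 → C
Q(16): 16−13=3 → D
O(14): 14−13=1 → B
J(9): 9−13=-4≡22 → W
V(21): 21−13=8 → I
H(7): 7−13=-6≡20 → U

QAOHMUJCDBWIU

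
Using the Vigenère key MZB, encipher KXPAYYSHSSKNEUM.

Repeat the key across the message: MZBMZBMZBMZBMZB
K(10)+M(12): 22 → W
X(23)+Z(25): 48≡22 → W
P(15)+B(1): 16 → Q
A(0)+M(12): 12 → M
Y(24)+Z(25): 49≡23 → X
Y(24)+B(1): 25 → Z
S(18)+M(12): 30≡4 → E
H(7)+Z(25): 32≡6 → G
S(18)+B(1): 19 → T
S(18)+M(12): 30≡4 → E
K(10)+Z(25): 35≡9 → J
N(13)+B(1): 14 → O
E(4)+M(12): 16 → Q
U(20)+Z(25): 45≡19 → T
M(12)+B(1): 13 → N

WWQMXZEGTEJOQTN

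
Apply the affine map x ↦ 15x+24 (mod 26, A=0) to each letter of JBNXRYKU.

J(9): 15·9+24=159≡3 → D
B(1): 15·1+24=39≡13 → N
N(13): 15·13+24=219≡11 → L
X(23): 15·23+24=369≡5 → F
R(17): 15·17+24=279≡19 → T
Y(24): 15·24+24=384≡20 → U
K(10): 15·10+24=174≡18 → S
U(20): 15·20+24=324≡12 → M

DNLFTUSM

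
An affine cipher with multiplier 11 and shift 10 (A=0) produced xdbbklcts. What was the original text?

nxllatepw

The inverse of 11 mod 26 is 19, since 11·19=209≡1. Apply D(y)=19·(y−10) mod 26:
x(23): 19·(23−10)=247≡13 → n
d(3): 19·(3−10)=-133≡23 → x
b(1): 19·(1−10)=-171≡11 → l
b(1): 19·(1−10)=-171≡11 → l
k(10): 19·(10−10)=0 → a
l(11): 19·(11−10)=19 → t
c(2): 19·(2−10)=-152≡4 → e
t(19): 19·(19−10)=171≡15 → p
s(18): 19·(18−10)=152≡22 → w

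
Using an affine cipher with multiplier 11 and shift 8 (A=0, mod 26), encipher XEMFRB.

X(23): 11·23+8=261≡1 → B
E(4): 11·4+8=52≡0 → A
M(12): 11·12+8=140≡10 → K
F(5): 11·5+8=63≡11 → L
R(17): 11·17+8=195≡13 → N
B(1): 11·1+8=19 → T

BAKLNT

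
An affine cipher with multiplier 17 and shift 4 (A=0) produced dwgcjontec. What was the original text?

The inverse of 17 mod 26 is 23, since 17·23=391≡1. Apply D(y)=23·(y−4) mod 26:
d(3): 23·(3−4)=-23≡3 → d
w(22): 23·(22−4)=414≡24 → y
g(6): 23·(6−4)=46≡20 → u
c(2): 23·(2−4)=-46≡6 → g
j(9): 23·(9−4)=115≡11 → l
o(14): 23·(14−4)=230≡22 → w
n(13): 23·(13−4)=207≡25 → z
t(19): 23·(19−4)=345≡7 → h
e(4): 23·(4−4)=0 → a
c(2): 23·(2−4)=-46≡6 → g

dyuglwzhag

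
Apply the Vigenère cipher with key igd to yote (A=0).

guwm

Repeat the key across the message: igdi
y(24)+i(8): 32≡6 → g
o(14)+g(6): 20 → u
t(19)+d(3): 22 → w
e(4)+i(8): 12 → m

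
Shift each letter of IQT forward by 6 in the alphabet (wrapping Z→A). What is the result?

I(8): 8+6=14 → O
Q(16): 16+6=22 → W
T(19): 19+6=25 → Z

OWZ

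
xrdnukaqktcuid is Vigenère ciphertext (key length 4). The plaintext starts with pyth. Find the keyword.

Subtract each crib letter from the matching ciphertext letter (mod 26):
x(23)−p(15)=8 → i
r(17)−y(24)=-7≡19 → t
d(3)−t(19)=-16≡10 → k
n(13)−h(7)=6 → g

itkg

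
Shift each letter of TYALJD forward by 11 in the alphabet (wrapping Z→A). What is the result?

EJLWUO

T(19): 19+11=30≡4 → E
Y(24): 24+11=35≡9 → J
A(0): 0+11=11 → L
L(11): 11+11=22 → W
J(9): 9+11=20 → U
D(3): 3+11=14 → O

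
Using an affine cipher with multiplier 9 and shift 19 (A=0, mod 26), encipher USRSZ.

RZQZK

U(20): 9·20+19=199≡17 → R
S(18): 9·18+19=181≡25 → Z
R(17): 9·17+19=172≡16 → Q
S(18): 9·18+19=181≡25 → Z
Z(25): 9·25+19=244≡10 → K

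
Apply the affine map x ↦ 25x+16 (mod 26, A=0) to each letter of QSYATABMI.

Q(16): 25·16+16=416≡0 → A
S(18): 25·18+16=466≡24 → Y
Y(24): 25·24+16=616≡18 → S
A(0): 25·0+16=16 → Q
T(19): 25·19+16=491≡23 → X
A(0): 25·0+16=16 → Q
B(1): 25·1+16=41≡15 → P
M(12): 25·12+16=316≡4 → E
I(8): 25·8+16=216≡8 → I

AYSQXQPEI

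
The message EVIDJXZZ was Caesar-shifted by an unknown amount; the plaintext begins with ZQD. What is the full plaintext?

From the crib: E(4)−Z(25)=-21≡5, so the shift is 5.
Subtract 5 from each ciphertext letter:
E(4): 4−5=-1≡25 → Z
V(21): 21−5=16 → Q
I(8): 8−5=3 → D
D(3): 3−5=-2≡24 → Y
J(9): 9−5=4 → E
X(23): 23−5=18 → S
Z(25): 25−5=20 → U
Z(25): 25−5=20 → U

ZQDYESUU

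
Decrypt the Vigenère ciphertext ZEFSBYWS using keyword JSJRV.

QMWBGPEJ

Repeat the key across the ciphertext: JSJRVJSJ
Z(25)−J(9): 16 → Q
E(4)−S(18): -14≡12 → M
F(5)−J(9): -4≡22 → W
S(18)−R(17): 1 → B
B(1)−V(21): -20≡6 → G
Y(24)−J(9): 15 → P
W(22)−S(18): 4 → E
S(18)−J(9): 9 → J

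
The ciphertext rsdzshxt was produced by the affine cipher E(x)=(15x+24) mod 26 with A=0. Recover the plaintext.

dkjhkltr

The inverse of 15 mod 26 is 7, since 15·7=105≡1. Apply D(y)=7·(y−24) mod 26:
r(17): 7·(17−24)=-49≡3 → d
s(18): 7·(18−24)=-42≡10 → k
d(3): 7·(3−24)=-147≡9 → j
z(25): 7·(25−24)=7 → h
s(18): 7·(18−24)=-42≡10 → k
h(7): 7·(7−24)=-119≡11 → l
x(23): 7·(23−24)=-7≡19 → t
t(19): 7·(19−24)=-35≡17 → r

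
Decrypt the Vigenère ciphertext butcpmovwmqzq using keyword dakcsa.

Repeat the key across the ciphertext: dakcsadakcsad
b(1)−d(3): -2≡24 → y
u(20)−a(0): 20 → u
t(19)−k(10): 9 → j
c(2)−c(2): 0 → a
p(15)−s(18): -3≡23 → x
m(12)−a(0): 12 → m
o(14)−d(3): 11 → l
v(21)−a(0): 21 → v
w(22)−k(10): 12 → m
m(12)−c(2): 10 → k
q(16)−s(18): -2≡24 → y
z(25)−a(0): 25 → z
q(16)−d(3): 13 → n

yujaxmlvmkyzn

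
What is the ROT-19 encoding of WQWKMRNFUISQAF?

PJPDFKGYNBLJTY

W(22): 22+19=41≡15 → P
Q(16): 16+19=35≡9 → J
W(22): 22+19=41≡15 → P
K(10): 10+19=29≡3 → D
M(12): 12+19=31≡5 → F
R(17): 17+19=36≡10 → K
N(13): 13+19=32≡6 → G
F(5): 5+19=24 → Y
U(20): 20+19=39≡13 → N
I(8): 8+19=27≡1 → B
S(18): 18+19=37≡11 → L
Q(16): 16+19=35≡9 → J
A(0): 0+19=19 → T
F(5): 5+19=24 → Y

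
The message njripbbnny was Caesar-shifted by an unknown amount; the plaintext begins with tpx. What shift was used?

From the crib: n(13)−t(19)=-6≡20, so the shift is 20.

20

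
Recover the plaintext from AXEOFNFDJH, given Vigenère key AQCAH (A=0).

Repeat the key across the ciphertext: AQCAHAQCAH
A(0)−A(0): 0 → A
X(23)−Q(16): 7 → H
E(4)−C(2): 2 → C
O(14)−A(0): 14 → O
F(5)−H(7): -2≡24 → Y
N(13)−A(0): 13 → N
F(5)−Q(16): -11≡15 → P
D(3)−C(2): 1 → B
J(9)−A(0): 9 → J
H(7)−H(7): 0 → A

AHCOYNPBJA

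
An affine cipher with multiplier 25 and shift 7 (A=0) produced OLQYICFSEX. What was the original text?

TWRJZFCPDK

The inverse of 25 mod 26 is 25, since 25·25=625≡1. Apply D(y)=25·(y−7) mod 26:
O(14): 25·(14−7)=175≡19 → T
L(11): 25·(11−7)=100≡22 → W
Q(16): 25·(16−7)=225≡17 → R
Y(24): 25·(24−7)=425≡9 → J
I(8): 25·(8−7)=25 → Z
C(2): 25·(2−7)=-125≡5 → F
F(5): 25·(5−7)=-50≡2 → C
S(18): 25·(18−7)=275≡15 → P
E(4): 25·(4−7)=-75≡3 → D
X(23): 25·(23−7)=400≡10 → K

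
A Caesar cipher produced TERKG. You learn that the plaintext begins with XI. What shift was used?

From the crib: T(19)−X(23)=-4≡22, so the shift is 22.

22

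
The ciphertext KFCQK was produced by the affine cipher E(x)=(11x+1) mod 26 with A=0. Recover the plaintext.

PYTZP

The inverse of 11 mod 26 is 19, since 11·19=209≡1. Apply D(y)=19·(y−1) mod 26:
K(10): 19·(10−1)=171≡15 → P
F(5): 19·(5−1)=76≡24 → Y
C(2): 19·(2−1)=19 → T
Q(16): 19·(16−1)=285≡25 → Z
K(10): 19·(10−1)=171≡15 → P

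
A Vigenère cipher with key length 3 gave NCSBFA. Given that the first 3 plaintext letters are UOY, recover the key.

Subtract each crib letter from the matching ciphertext letter (mod 26):
N(13)−U(20)=-7≡19 → T
C(2)−O(14)=-12≡14 → O
S(18)−Y(24)=-6≡20 → U

TOU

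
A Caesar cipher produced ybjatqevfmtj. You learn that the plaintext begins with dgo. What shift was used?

From the crib: y(24)−d(3)=21, so the shift is 21.

21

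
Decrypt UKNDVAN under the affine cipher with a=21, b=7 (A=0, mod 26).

NPEGSRE

The inverse of 21 mod 26 is 5, since 21·5=105≡1. Apply D(y)=5·(y−7) mod 26:
U(20): 5·(20−7)=65≡13 → N
K(10): 5·(10−7)=15 → P
N(13): 5·(13−7)=30≡4 → E
D(3): 5·(3−7)=-20≡6 → G
V(21): 5·(21−7)=70≡18 → S
A(0): 5·(0−7)=-35≡17 → R
N(13): 5·(13−7)=30≡4 → E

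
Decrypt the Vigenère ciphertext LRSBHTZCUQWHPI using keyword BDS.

Repeat the key across the ciphertext: BDSBDSBDSBDSBD
L(11)−B(1): 10 → K
R(17)−D(3): 14 → O
S(18)−S(18): 0 → A
B(1)−B(1): 0 → A
H(7)−D(3): 4 → E
T(19)−S(18): 1 → B
Z(25)−B(1): 24 → Y
C(2)−D(3): -1≡25 → Z
U(20)−S(18): 2 → C
Q(16)−B(1): 15 → P
W(22)−D(3): 19 → T
H(7)−S(18): -11≡15 → P
P(15)−B(1): 14 → O
I(8)−D(3): 5 → F

KOAAEBYZCPTPOF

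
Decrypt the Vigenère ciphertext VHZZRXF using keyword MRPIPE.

Repeat the key across the ciphertext: MRPIPEM
V(21)−M(12): 9 → J
H(7)−R(17): -10≡16 → Q
Z(25)−P(15): 10 → K
Z(25)−I(8): 17 → R
R(17)−P(15): 2 → C
X(23)−E(4): 19 → T
F(5)−M(12): -7≡19 → T

JQKRCTT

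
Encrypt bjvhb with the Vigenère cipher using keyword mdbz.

nmwgn

Repeat the key across the message: mdbzm
b(1)+m(12): 13 → n
j(9)+d(3): 12 → m
v(21)+b(1): 22 → w
h(7)+z(25): 32≡6 → g
b(1)+m(12): 13 → n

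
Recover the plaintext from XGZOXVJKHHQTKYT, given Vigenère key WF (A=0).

Repeat the key across the ciphertext: WFWFWFWFWFWFWFW
X(23)−W(22): 1 → B
G(6)−F(5): 1 → B
Z(25)−W(22): 3 → D
O(14)−F(5): 9 → J
X(23)−W(22): 1 → B
V(21)−F(5): 16 → Q
J(9)−W(22): -13≡13 → N
K(10)−F(5): 5 → F
H(7)−W(22): -15≡11 → L
H(7)−F(5): 2 → C
Q(16)−W(22): -6≡20 → U
T(19)−F(5): 14 → O
K(10)−W(22): -12≡14 → O
Y(24)−F(5): 19 → T
T(19)−W(22): -3≡23 → X

BBDJBQNFLCUOOTX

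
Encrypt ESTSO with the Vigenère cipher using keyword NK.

RCGCB

Repeat the key across the message: NKNKN
E(4)+N(13): 17 → R
S(18)+K(10): 28≡2 → C
T(19)+N(13): 32≡6 → G
S(18)+K(10): 28≡2 → C
O(14)+N(13): 27≡1 → B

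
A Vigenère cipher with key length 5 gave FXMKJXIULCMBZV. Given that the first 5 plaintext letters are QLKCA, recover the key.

PMCIJ

Subtract each crib letter from the matching ciphertext letter (mod 26):
F(5)−Q(16)=-11≡15 → P
X(23)−L(11)=12 → M
M(12)−K(10)=2 → C
K(10)−C(2)=8 → I
J(9)−A(0)=9 → J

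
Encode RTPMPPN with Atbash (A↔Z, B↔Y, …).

IGKNKKM

R(17) → I(8)
T(19) → G(6)
P(15) → K(10)
M(12) → N(13)
P(15) → K(10)
P(15) → K(10)
N(13) → M(12)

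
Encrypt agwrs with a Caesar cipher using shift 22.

wcsno

a(0): 0+22=22 → w
g(6): 6+22=28≡2 → c
w(22): 22+22=44≡18 → s
r(17): 17+22=39≡13 → n
s(18): 18+22=40≡14 → o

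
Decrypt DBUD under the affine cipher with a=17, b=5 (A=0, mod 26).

GMHG

The inverse of 17 mod 26 is 23, since 17·23=391≡1. Apply D(y)=23·(y−5) mod 26:
D(3): 23·(3−5)=-46≡6 → G
B(1): 23·(1−5)=-92≡12 → M
U(20): 23·(20−5)=345≡7 → H
D(3): 23·(3−5)=-46≡6 → G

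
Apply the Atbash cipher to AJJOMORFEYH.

A(0) → Z(25)
J(9) → Q(16)
J(9) → Q(16)
O(14) → L(11)
M(12) → N(13)
O(14) → L(11)
R(17) → I(8)
F(5) → U(20)
E(4) → V(21)
Y(24) → B(1)
H(7) → S(18)

ZQQLNLIUVBS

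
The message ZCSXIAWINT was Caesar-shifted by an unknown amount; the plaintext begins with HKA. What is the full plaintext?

From the crib: Z(25)−H(7)=18, so the shift is 18.
Subtract 18 from each ciphertext letter:
Z(25): 25−18=7 → H
C(2): 2−18=-16≡10 → K
S(18): 18−18=0 → A
X(23): 23−18=5 → F
I(8): 8−18=-10≡16 → Q
A(0): 0−18=-18≡8 → I
W(22): 22−18=4 → E
I(8): 8−18=-10≡16 → Q
N(13): 13−18=-5≡21 → V
T(19): 19−18=1 → B

HKAFQIEQVB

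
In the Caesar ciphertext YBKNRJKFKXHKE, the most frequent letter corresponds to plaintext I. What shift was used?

The most frequent ciphertext letter is K (appears 4 times).
K is position 10; I is position 8.
Shift = 2.

2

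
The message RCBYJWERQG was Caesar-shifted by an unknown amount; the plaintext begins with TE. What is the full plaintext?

From the crib: R(17)−T(19)=-2≡24, so the shift is 24.
Subtract 24 from each ciphertext letter:
R(17): 17−24=-7≡19 → T
C(2): 2−24=-22≡4 → E
B(1): 1−24=-23≡3 → D
Y(24): 24−24=0 → A
J(9): 9−24=-15≡11 → L
W(22): 22−24=-2≡24 → Y
E(4): 4−24=-20≡6 → G
R(17): 17−24=-7≡19 → T
Q(16): 16−24=-8≡18 → S
G(6): 6−24=-18≡8 → I

TEDALYGTSI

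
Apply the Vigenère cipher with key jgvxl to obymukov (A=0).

Repeat the key across the message: jgvxljgv
o(14)+j(9): 23 → x
b(1)+g(6): 7 → h
y(24)+v(21): 45≡19 → t
m(12)+x(23): 35≡9 → j
u(20)+l(11): 31≡5 → f
k(10)+j(9): 19 → t
o(14)+g(6): 20 → u
v(21)+v(21): 42≡16 → q

xhtjftuq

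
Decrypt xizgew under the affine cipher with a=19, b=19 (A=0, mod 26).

sjonrh

The inverse of 19 mod 26 is 11, since 19·11=209≡1. Apply D(y)=11·(y−19) mod 26:
x(23): 11·(23−19)=44≡18 → s
i(8): 11·(8−19)=-121≡9 → j
z(25): 11·(25−19)=66≡14 → o
g(6): 11·(6−19)=-143≡13 → n
e(4): 11·(4−19)=-165≡17 → r
w(22): 11·(22−19)=33≡7 → h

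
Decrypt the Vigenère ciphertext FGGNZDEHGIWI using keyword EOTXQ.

Repeat the key across the ciphertext: EOTXQEOTXQEO
F(5)−E(4): 1 → B
G(6)−O(14): -8≡18 → S
G(6)−T(19): -13≡13 → N
N(13)−X(23): -10≡16 → Q
Z(25)−Q(16): 9 → J
D(3)−E(4): -1≡25 → Z
E(4)−O(14): -10≡16 → Q
H(7)−T(19): -12≡14 → O
G(6)−X(23): -17≡9 → J
I(8)−Q(16): -8≡18 → S
W(22)−E(4): 18 → S
I(8)−O(14): -6≡20 → U

BSNQJZQOJSSU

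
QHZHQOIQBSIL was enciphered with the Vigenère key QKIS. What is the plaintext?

AXRPAEAYLIAT

Repeat the key across the ciphertext: QKISQKISQKIS
Q(16)−Q(16): 0 → A
H(7)−K(10): -3≡23 → X
Z(25)−I(8): 17 → R
H(7)−S(18): -11≡15 → P
Q(16)−Q(16): 0 → A
O(14)−K(10): 4 → E
I(8)−I(8): 0 → A
Q(16)−S(18): -2≡24 → Y
B(1)−Q(16): -15≡11 → L
S(18)−K(10): 8 → I
I(8)−I(8): 0 → A
L(11)−S(18): -7≡19 → T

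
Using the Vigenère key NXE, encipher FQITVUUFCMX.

SNMGSYHCGZU

Repeat the key across the message: NXENXENXENX
F(5)+N(13): 18 → S
Q(16)+X(23): 39≡13 → N
I(8)+E(4): 12 → M
T(19)+N(13): 32≡6 → G
V(21)+X(23): 44≡18 → S
U(20)+E(4): 24 → Y
U(20)+N(13): 33≡7 → H
F(5)+X(23): 28≡2 → C
C(2)+E(4): 6 → G
M(12)+N(13): 25 → Z
X(23)+X(23): 46≡20 → U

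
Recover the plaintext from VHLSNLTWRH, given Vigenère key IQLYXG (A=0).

NRAUQFLGGJ

Repeat the key across the ciphertext: IQLYXGIQLY
V(21)−I(8): 13 → N
H(7)−Q(16): -9≡17 → R
L(11)−L(11): 0 → A
S(18)−Y(24): -6≡20 → U
N(13)−X(23): -10≡16 → Q
L(11)−G(6): 5 → F
T(19)−I(8): 11 → L
W(22)−Q(16): 6 → G
R(17)−L(11): 6 → G
H(7)−Y(24): -17≡9 → J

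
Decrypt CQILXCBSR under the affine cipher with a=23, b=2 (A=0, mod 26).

AEYXTAJMV

The inverse of 23 mod 26 is 17, since 23·17=391≡1. Apply D(y)=17·(y−2) mod 26:
C(2): 17·(2−2)=0 → A
Q(16): 17·(16−2)=238≡4 → E
I(8): 17·(8−2)=102≡24 → Y
L(11): 17·(11−2)=153≡23 → X
X(23): 17·(23−2)=357≡19 → T
C(2): 17·(2−2)=0 → A
B(1): 17·(1−2)=-17≡9 → J
S(18): 17·(18−2)=272≡12 → M
R(17): 17·(17−2)=255≡21 → V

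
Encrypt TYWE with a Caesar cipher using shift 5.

YDBJ

T(19): 19+5=24 → Y
Y(24): 24+5=29≡3 → D
W(22): 22+5=27≡1 → B
E(4): 4+5=9 → J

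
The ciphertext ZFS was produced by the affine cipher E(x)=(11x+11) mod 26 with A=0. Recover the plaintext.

The inverse of 11 mod 26 is 19, since 11·19=209≡1. Apply D(y)=19·(y−11) mod 26:
Z(25): 19·(25−11)=266≡6 → G
F(5): 19·(5−11)=-114≡16 → Q
S(18): 19·(18−11)=133≡3 → D

GQD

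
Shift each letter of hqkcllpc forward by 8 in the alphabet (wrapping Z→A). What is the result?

h(7): 7+8=15 → p
q(16): 16+8=24 → y
k(10): 10+8=18 → s
c(2): 2+8=10 → k
l(11): 11+8=19 → t
l(11): 11+8=19 → t
p(15): 15+8=23 → x
c(2): 2+8=10 → k

pyskttxk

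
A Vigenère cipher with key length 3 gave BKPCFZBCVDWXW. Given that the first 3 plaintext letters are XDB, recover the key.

EHO

Subtract each crib letter from the matching ciphertext letter (mod 26):
B(1)−X(23)=-22≡4 → E
K(10)−D(3)=7 → H
P(15)−B(1)=14 → O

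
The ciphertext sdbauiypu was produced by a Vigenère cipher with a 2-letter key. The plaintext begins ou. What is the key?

ej

Subtract each crib letter from the matching ciphertext letter (mod 26):
s(18)−o(14)=4 → e
d(3)−u(20)=-17≡9 → j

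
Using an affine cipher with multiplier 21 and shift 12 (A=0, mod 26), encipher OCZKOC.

O(14): 21·14+12=306≡20 → U
C(2): 21·2+12=54≡2 → C
Z(25): 21·25+12=537≡17 → R
K(10): 21·10+12=222≡14 → O
O(14): 21·14+12=306≡20 → U
C(2): 21·2+12=54≡2 → C

UCROUC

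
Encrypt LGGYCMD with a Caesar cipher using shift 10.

VQQIMWN

L(11): 11+10=21 → V
G(6): 6+10=16 → Q
G(6): 6+10=16 → Q
Y(24): 24+10=34≡8 → I
C(2): 2+10=12 → M
M(12): 12+10=22 → W
D(3): 3+10=13 → N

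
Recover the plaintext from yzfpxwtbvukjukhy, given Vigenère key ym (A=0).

anhdzkvpximxwyjm

Repeat the key across the ciphertext: ymymymymymymymym
y(24)−y(24): 0 → a
z(25)−m(12): 13 → n
f(5)−y(24): -19≡7 → h
p(15)−m(12): 3 → d
x(23)−y(24): -1≡25 → z
w(22)−m(12): 10 → k
t(19)−y(24): -5≡21 → v
b(1)−m(12): -11≡15 → p
v(21)−y(24): -3≡23 → x
u(20)−m(12): 8 → i
k(10)−y(24): -14≡12 → m
j(9)−m(12): -3≡23 → x
u(20)−y(24): -4≡22 → w
k(10)−m(12): -2≡24 → y
h(7)−y(24): -17≡9 → j
y(24)−m(12): 12 → m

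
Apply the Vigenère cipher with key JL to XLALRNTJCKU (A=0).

GWJWAYCULVD

Repeat the key across the message: JLJLJLJLJLJ
X(23)+J(9): 32≡6 → G
L(11)+L(11): 22 → W
A(0)+J(9): 9 → J
L(11)+L(11): 22 → W
R(17)+J(9): 26≡0 → A
N(13)+L(11): 24 → Y
T(19)+J(9): 28≡2 → C
J(9)+L(11): 20 → U
C(2)+J(9): 11 → L
K(10)+L(11): 21 → V
U(20)+J(9): 29≡3 → D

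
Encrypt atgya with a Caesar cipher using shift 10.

a(0): 0+10=10 → k
t(19): 19+10=29≡3 → d
g(6): 6+10=16 → q
y(24): 24+10=34≡8 → i
a(0): 0+10=10 → k

kdqik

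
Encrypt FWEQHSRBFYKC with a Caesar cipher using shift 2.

F(5): 5+2=7 → H
W(22): 22+2=24 → Y
E(4): 4+2=6 → G
Q(16): 16+2=18 → S
H(7): 7+2=9 → J
S(18): 18+2=20 → U
R(17): 17+2=19 → T
B(1): 1+2=3 → D
F(5): 5+2=7 → H
Y(24): 24+2=26≡0 → A
K(10): 10+2=12 → M
C(2): 2+2=4 → E

HYGSJUTDHAME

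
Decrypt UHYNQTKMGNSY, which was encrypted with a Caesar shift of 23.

U(20): 20−23=-3≡23 → X
H(7): 7−23=-16≡10 → K
Y(24): 24−23=1 → B
N(13): 13−23=-10≡16 → Q
Q(16): 16−23=-7≡19 → T
T(19): 19−23=-4≡22 → W
K(10): 10−23=-13≡13 → N
M(12): 12−23=-11≡15 → P
G(6): 6−23=-17≡9 → J
N(13): 13−23=-10≡16 → Q
S(18): 18−23=-5≡21 → V
Y(24): 24−23=1 → B

XKBQTWNPJQVB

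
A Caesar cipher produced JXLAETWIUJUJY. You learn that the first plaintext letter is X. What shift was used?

12

From the crib: J(9)−X(23)=-14≡12, so the shift is 12.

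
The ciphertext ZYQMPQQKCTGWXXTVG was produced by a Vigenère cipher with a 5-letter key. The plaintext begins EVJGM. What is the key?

VDHGD

Subtract each crib letter from the matching ciphertext letter (mod 26):
Z(25)−E(4)=21 → V
Y(24)−V(21)=3 → D
Q(16)−J(9)=7 → H
M(12)−G(6)=6 → G
P(15)−M(12)=3 → D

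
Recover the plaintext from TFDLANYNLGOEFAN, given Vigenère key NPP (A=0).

Repeat the key across the ciphertext: NPPNPPNPPNPPNPP
T(19)−N(13): 6 → G
F(5)−P(15): -10≡16 → Q
D(3)−P(15): -12≡14 → O
L(11)−N(13): -2≡24 → Y
A(0)−P(15): -15≡11 → L
N(13)−P(15): -2≡24 → Y
Y(24)−N(13): 11 → L
N(13)−P(15): -2≡24 → Y
L(11)−P(15): -4≡22 → W
G(6)−N(13): -7≡19 → T
O(14)−P(15): -1≡25 → Z
E(4)−P(15): -11≡15 → P
F(5)−N(13): -8≡18 → S
A(0)−P(15): -15≡11 → L
N(13)−P(15): -2≡24 → Y

GQOYLYLYWTZPSLY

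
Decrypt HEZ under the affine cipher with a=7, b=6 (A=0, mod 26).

The inverse of 7 mod 26 is 15, since 7·15=105≡1. Apply D(y)=15·(y−6) mod 26:
H(7): 15·(7−6)=15 → P
E(4): 15·(4−6)=-30≡22 → W
Z(25): 15·(25−6)=285≡25 → Z

PWZ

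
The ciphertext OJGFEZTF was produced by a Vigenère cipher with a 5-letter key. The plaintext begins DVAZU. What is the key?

LOGGK

Subtract each crib letter from the matching ciphertext letter (mod 26):
O(14)−D(3)=11 → L
J(9)−V(21)=-12≡14 → O
G(6)−A(0)=6 → G
F(5)−Z(25)=-20≡6 → G
E(4)−U(20)=-16≡10 → K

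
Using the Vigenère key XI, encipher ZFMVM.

Repeat the key across the message: XIXIX
Z(25)+X(23): 48≡22 → W
F(5)+I(8): 13 → N
M(12)+X(23): 35≡9 → J
V(21)+I(8): 29≡3 → D
M(12)+X(23): 35≡9 → J

WNJDJ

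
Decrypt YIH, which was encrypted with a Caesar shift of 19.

FPO

Y(24): 24−19=5 → F
I(8): 8−19=-11≡15 → P
H(7): 7−19=-12≡14 → O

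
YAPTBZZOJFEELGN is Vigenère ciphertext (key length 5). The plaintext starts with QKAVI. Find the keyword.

Subtract each crib letter from the matching ciphertext letter (mod 26):
Y(24)−Q(16)=8 → I
A(0)−K(10)=-10≡16 → Q
P(15)−A(0)=15 → P
T(19)−V(21)=-2≡24 → Y
B(1)−I(8)=-7≡19 → T

IQPYT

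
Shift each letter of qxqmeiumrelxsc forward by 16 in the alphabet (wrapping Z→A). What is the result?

q(16): 16+16=32≡6 → g
x(23): 23+16=39≡13 → n
q(16): 16+16=32≡6 → g
m(12): 12+16=28≡2 → c
e(4): 4+16=20 → u
i(8): 8+16=24 → y
u(20): 20+16=36≡10 → k
m(12): 12+16=28≡2 → c
r(17): 17+16=33≡7 → h
e(4): 4+16=20 → u
l(11): 11+16=27≡1 → b
x(23): 23+16=39≡13 → n
s(18): 18+16=34≡8 → i
c(2): 2+16=18 → s

gngcuykchubnis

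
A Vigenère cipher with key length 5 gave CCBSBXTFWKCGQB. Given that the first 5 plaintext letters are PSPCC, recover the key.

NKMQZ

Subtract each crib letter from the matching ciphertext letter (mod 26):
C(2)−P(15)=-13≡13 → N
C(2)−S(18)=-16≡10 → K
B(1)−P(15)=-14≡12 → M
S(18)−C(2)=16 → Q
B(1)−C(2)=-1≡25 → Z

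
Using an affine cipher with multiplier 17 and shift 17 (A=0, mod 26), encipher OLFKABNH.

VWYFRIEG

O(14): 17·14+17=255≡21 → V
L(11): 17·11+17=204≡22 → W
F(5): 17·5+17=102≡24 → Y
K(10): 17·10+17=187≡5 → F
A(0): 17·0+17=17 → R
B(1): 17·1+17=34≡8 → I
N(13): 17·13+17=238≡4 → E
H(7): 17·7+17=136≡6 → G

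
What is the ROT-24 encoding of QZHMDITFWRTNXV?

Q(16): 16+24=40≡14 → O
Z(25): 25+24=49≡23 → X
H(7): 7+24=31≡5 → F
M(12): 12+24=36≡10 → K
D(3): 3+24=27≡1 → B
I(8): 8+24=32≡6 → G
T(19): 19+24=43≡17 → R
F(5): 5+24=29≡3 → D
W(22): 22+24=46≡20 → U
R(17): 17+24=41≡15 → P
T(19): 19+24=43≡17 → R
N(13): 13+24=37≡11 → L
X(23): 23+24=47≡21 → V
V(21): 21+24=45≡19 → T

OXFKBGRDUPRLVT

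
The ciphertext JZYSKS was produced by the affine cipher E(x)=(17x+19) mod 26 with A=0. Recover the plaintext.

EILDBD

The inverse of 17 mod 26 is 23, since 17·23=391≡1. Apply D(y)=23·(y−19) mod 26:
J(9): 23·(9−19)=-230≡4 → E
Z(25): 23·(25−19)=138≡8 → I
Y(24): 23·(24−19)=115≡11 → L
S(18): 23·(18−19)=-23≡3 → D
K(10): 23·(10−19)=-207≡1 → B
S(18): 23·(18−19)=-23≡3 → D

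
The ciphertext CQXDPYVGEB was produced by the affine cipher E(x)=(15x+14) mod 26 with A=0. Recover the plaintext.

The inverse of 15 mod 26 is 7, since 15·7=105≡1. Apply D(y)=7·(y−14) mod 26:
C(2): 7·(2−14)=-84≡20 → U
Q(16): 7·(16−14)=14 → O
X(23): 7·(23−14)=63≡11 → L
D(3): 7·(3−14)=-77≡1 → B
P(15): 7·(15−14)=7 → H
Y(24): 7·(24−14)=70≡18 → S
V(21): 7·(21−14)=49≡23 → X
G(6): 7·(6−14)=-56≡22 → W
E(4): 7·(4−14)=-70≡8 → I
B(1): 7·(1−14)=-91≡13 → N

UOLBHSXWIN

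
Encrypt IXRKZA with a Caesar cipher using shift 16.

YNHAPQ

I(8): 8+16=24 → Y
X(23): 23+16=39≡13 → N
R(17): 17+16=33≡7 → H
K(10): 10+16=26≡0 → A
Z(25): 25+16=41≡15 → P
A(0): 0+16=16 → Q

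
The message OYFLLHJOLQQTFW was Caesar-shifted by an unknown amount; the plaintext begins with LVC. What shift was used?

3

From the crib: O(14)−L(11)=3, so the shift is 3.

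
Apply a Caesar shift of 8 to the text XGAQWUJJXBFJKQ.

FOIYECRRFJNRSY

X(23): 23+8=31≡5 → F
G(6): 6+8=14 → O
A(0): 0+8=8 → I
Q(16): 16+8=24 → Y
W(22): 22+8=30≡4 → E
U(20): 20+8=28≡2 → C
J(9): 9+8=17 → R
J(9): 9+8=17 → R
X(23): 23+8=31≡5 → F
B(1): 1+8=9 → J
F(5): 5+8=13 → N
J(9): 9+8=17 → R
K(10): 10+8=18 → S
Q(16): 16+8=24 → Y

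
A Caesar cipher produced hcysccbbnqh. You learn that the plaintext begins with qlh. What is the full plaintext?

qlhbllkkwzq

From the crib: h(7)−q(16)=-9≡17, so the shift is 17.
Subtract 17 from each ciphertext letter:
h(7): 7−17=-10≡16 → q
c(2): 2−17=-15≡11 → l
y(24): 24−17=7 → h
s(18): 18−17=1 → b
c(2): 2−17=-15≡11 → l
c(2): 2−17=-15≡11 → l
b(1): 1−17=-16≡10 → k
b(1): 1−17=-16≡10 → k
n(13): 13−17=-4≡22 → w
q(16): 16−17=-1≡25 → z
h(7): 7−17=-10≡16 → q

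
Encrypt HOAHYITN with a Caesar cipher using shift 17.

H(7): 7+17=24 → Y
O(14): 14+17=31≡5 → F
A(0): 0+17=17 → R
H(7): 7+17=24 → Y
Y(24): 24+17=41≡15 → P
I(8): 8+17=25 → Z
T(19): 19+17=36≡10 → K
N(13): 13+17=30≡4 → E

YFRYPZKE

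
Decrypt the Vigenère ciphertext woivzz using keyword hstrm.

Repeat the key across the ciphertext: hstrmh
w(22)−h(7): 15 → p
o(14)−s(18): -4≡22 → w
i(8)−t(19): -11≡15 → p
v(21)−r(17): 4 → e
z(25)−m(12): 13 → n
z(25)−h(7): 18 → s

pwpens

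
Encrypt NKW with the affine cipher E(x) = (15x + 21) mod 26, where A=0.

IPN

N(13): 15·13+21=216≡8 → I
K(10): 15·10+21=171≡15 → P
W(22): 15·22+21=351≡13 → N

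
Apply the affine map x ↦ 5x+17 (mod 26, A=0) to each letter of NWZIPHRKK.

N(13): 5·13+17=82≡4 → E
W(22): 5·22+17=127≡23 → X
Z(25): 5·25+17=142≡12 → M
I(8): 5·8+17=57≡5 → F
P(15): 5·15+17=92≡14 → O
H(7): 5·7+17=52≡0 → A
R(17): 5·17+17=102≡24 → Y
K(10): 5·10+17=67≡15 → P
K(10): 5·10+17=67≡15 → P

EXMFOAYPP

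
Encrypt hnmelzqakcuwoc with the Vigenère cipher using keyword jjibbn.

qwufmmzjsdvjxl

Repeat the key across the message: jjibbnjjibbnjj
h(7)+j(9): 16 → q
n(13)+j(9): 22 → w
m(12)+i(8): 20 → u
e(4)+b(1): 5 → f
l(11)+b(1): 12 → m
z(25)+n(13): 38≡12 → m
q(16)+j(9): 25 → z
a(0)+j(9): 9 → j
k(10)+i(8): 18 → s
c(2)+b(1): 3 → d
u(20)+b(1): 21 → v
w(22)+n(13): 35≡9 → j
o(14)+j(9): 23 → x
c(2)+j(9): 11 → l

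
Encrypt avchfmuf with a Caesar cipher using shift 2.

a(0): 0+2=2 → c
v(21): 21+2=23 → x
c(2): 2+2=4 → e
h(7): 7+2=9 → j
f(5): 5+2=7 → h
m(12): 12+2=14 → o
u(20): 20+2=22 → w
f(5): 5+2=7 → h

cxejhowh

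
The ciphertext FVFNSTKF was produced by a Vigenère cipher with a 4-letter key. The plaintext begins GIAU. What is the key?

ZNFT

Subtract each crib letter from the matching ciphertext letter (mod 26):
F(5)−G(6)=-1≡25 → Z
V(21)−I(8)=13 → N
F(5)−A(0)=5 → F
N(13)−U(20)=-7≡19 → T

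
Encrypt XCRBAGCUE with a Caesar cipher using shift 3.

X(23): 23+3=26≡0 → A
C(2): 2+3=5 → F
R(17): 17+3=20 → U
B(1): 1+3=4 → E
A(0): 0+3=3 → D
G(6): 6+3=9 → J
C(2): 2+3=5 → F
U(20): 20+3=23 → X
E(4): 4+3=7 → H

AFUEDJFXH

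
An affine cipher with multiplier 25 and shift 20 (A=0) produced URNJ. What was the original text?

ADHL

The inverse of 25 mod 26 is 25, since 25·25=625≡1. Apply D(y)=25·(y−20) mod 26:
U(20): 25·(20−20)=0 → A
R(17): 25·(17−20)=-75≡3 → D
N(13): 25·(13−20)=-175≡7 → H
J(9): 25·(9−20)=-275≡11 → L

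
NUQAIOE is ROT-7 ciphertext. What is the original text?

N(13): 13−7=6 → G
U(20): 20−7=13 → N
Q(16): 16−7=9 → J
A(0): 0−7=-7≡19 → T
I(8): 8−7=1 → B
O(14): 14−7=7 → H
E(4): 4−7=-3≡23 → X

GNJTBHX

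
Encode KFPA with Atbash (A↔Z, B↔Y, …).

K(10) → P(15)
F(5) → U(20)
P(15) → K(10)
A(0) → Z(25)

PUKZ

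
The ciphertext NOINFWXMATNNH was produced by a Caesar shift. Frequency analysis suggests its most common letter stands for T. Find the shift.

20

The most frequent ciphertext letter is N (appears 4 times).
N is position 13; T is position 19.
Shift = -6≡20.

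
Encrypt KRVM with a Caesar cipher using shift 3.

K(10): 10+3=13 → N
R(17): 17+3=20 → U
V(21): 21+3=24 → Y
M(12): 12+3=15 → P

NUYP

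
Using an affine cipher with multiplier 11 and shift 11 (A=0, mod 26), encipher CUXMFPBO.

HXENOUWJ

C(2): 11·2+11=33≡7 → H
U(20): 11·20+11=231≡23 → X
X(23): 11·23+11=264≡4 → E
M(12): 11·12+11=143≡13 → N
F(5): 11·5+11=66≡14 → O
P(15): 11·15+11=176≡20 → U
B(1): 11·1+11=22 → W
O(14): 11·14+11=165≡9 → J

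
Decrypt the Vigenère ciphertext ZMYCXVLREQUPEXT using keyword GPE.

TXUWIRFCAKFLYIP

Repeat the key across the ciphertext: GPEGPEGPEGPEGPE
Z(25)−G(6): 19 → T
M(12)−P(15): -3≡23 → X
Y(24)−E(4): 20 → U
C(2)−G(6): -4≡22 → W
X(23)−P(15): 8 → I
V(21)−E(4): 17 → R
L(11)−G(6): 5 → F
R(17)−P(15): 2 → C
E(4)−E(4): 0 → A
Q(16)−G(6): 10 → K
U(20)−P(15): 5 → F
P(15)−E(4): 11 → L
E(4)−G(6): -2≡24 → Y
X(23)−P(15): 8 → I
T(19)−E(4): 15 → P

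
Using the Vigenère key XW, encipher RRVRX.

Repeat the key across the message: XWXWX
R(17)+X(23): 40≡14 → O
R(17)+W(22): 39≡13 → N
V(21)+X(23): 44≡18 → S
R(17)+W(22): 39≡13 → N
X(23)+X(23): 46≡20 → U

ONSNU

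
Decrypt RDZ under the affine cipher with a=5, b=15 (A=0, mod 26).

QIC

The inverse of 5 mod 26 is 21, since 5·21=105≡1. Apply D(y)=21·(y−15) mod 26:
R(17): 21·(17−15)=42≡16 → Q
D(3): 21·(3−15)=-252≡8 → I
Z(25): 21·(25−15)=210≡2 → C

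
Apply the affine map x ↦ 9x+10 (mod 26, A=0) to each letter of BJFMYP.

B(1): 9·1+10=19 → T
J(9): 9·9+10=91≡13 → N
F(5): 9·5+10=55≡3 → D
M(12): 9·12+10=118≡14 → O
Y(24): 9·24+10=226≡18 → S
P(15): 9·15+10=145≡15 → P

TNDOSP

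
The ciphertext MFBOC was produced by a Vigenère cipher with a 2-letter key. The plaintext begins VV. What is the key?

RK

Subtract each crib letter from the matching ciphertext letter (mod 26):
M(12)−V(21)=-9≡17 → R
F(5)−V(21)=-16≡10 → K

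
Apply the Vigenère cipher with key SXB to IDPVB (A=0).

AAQNY

Repeat the key across the message: SXBSX
I(8)+S(18): 26≡0 → A
D(3)+X(23): 26≡0 → A
P(15)+B(1): 16 → Q
V(21)+S(18): 39≡13 → N
B(1)+X(23): 24 → Y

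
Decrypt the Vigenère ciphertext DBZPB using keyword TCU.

KZFWZ

Repeat the key across the ciphertext: TCUTC
D(3)−T(19): -16≡10 → K
B(1)−C(2): -1≡25 → Z
Z(25)−U(20): 5 → F
P(15)−T(19): -4≡22 → W
B(1)−C(2): -1≡25 → Z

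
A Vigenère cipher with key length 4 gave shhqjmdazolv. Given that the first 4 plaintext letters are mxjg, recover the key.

gkyk

Subtract each crib letter from the matching ciphertext letter (mod 26):
s(18)−m(12)=6 → g
h(7)−x(23)=-16≡10 → k
h(7)−j(9)=-2≡24 → y
q(16)−g(6)=10 → k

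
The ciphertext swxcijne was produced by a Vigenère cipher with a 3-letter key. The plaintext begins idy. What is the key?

ktz

Subtract each crib letter from the matching ciphertext letter (mod 26):
s(18)−i(8)=10 → k
w(22)−d(3)=19 → t
x(23)−y(24)=-1≡25 → z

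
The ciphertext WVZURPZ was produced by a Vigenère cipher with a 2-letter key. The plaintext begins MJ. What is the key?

Subtract each crib letter from the matching ciphertext letter (mod 26):
W(22)−M(12)=10 → K
V(21)−J(9)=12 → M

KM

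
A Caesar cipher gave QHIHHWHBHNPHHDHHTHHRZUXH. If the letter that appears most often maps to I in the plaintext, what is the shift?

The most frequent ciphertext letter is H (appears 12 times).
H is position 7; I is position 8.
Shift = -1≡25.

25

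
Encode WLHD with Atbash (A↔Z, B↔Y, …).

W(22) → D(3)
L(11) → O(14)
H(7) → S(18)
D(3) → W(22)

DOSW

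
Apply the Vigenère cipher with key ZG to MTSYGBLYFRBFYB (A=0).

Repeat the key across the message: ZGZGZGZGZGZGZG
M(12)+Z(25): 37≡11 → L
T(19)+G(6): 25 → Z
S(18)+Z(25): 43≡17 → R
Y(24)+G(6): 30≡4 → E
G(6)+Z(25): 31≡5 → F
B(1)+G(6): 7 → H
L(11)+Z(25): 36≡10 → K
Y(24)+G(6): 30≡4 → E
F(5)+Z(25): 30≡4 → E
R(17)+G(6): 23 → X
B(1)+Z(25): 26≡0 → A
F(5)+G(6): 11 → L
Y(24)+Z(25): 49≡23 → X
B(1)+G(6): 7 → H

LZREFHKEEXALXH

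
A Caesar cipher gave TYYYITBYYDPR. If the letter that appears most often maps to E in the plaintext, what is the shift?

The most frequent ciphertext letter is Y (appears 5 times).
Y is position 24; E is position 4.
Shift = 20.

20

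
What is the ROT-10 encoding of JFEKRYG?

J(9): 9+10=19 → T
F(5): 5+10=15 → P
E(4): 4+10=14 → O
K(10): 10+10=20 → U
R(17): 17+10=27≡1 → B
Y(24): 24+10=34≡8 → I
G(6): 6+10=16 → Q

TPOUBIQ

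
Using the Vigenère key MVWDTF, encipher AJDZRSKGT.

Repeat the key across the message: MVWDTFMVW
A(0)+M(12): 12 → M
J(9)+V(21): 30≡4 → E
D(3)+W(22): 25 → Z
Z(25)+D(3): 28≡2 → C
R(17)+T(19): 36≡10 → K
S(18)+F(5): 23 → X
K(10)+M(12): 22 → W
G(6)+V(21): 27≡1 → B
T(19)+W(22): 41≡15 → P

MEZCKXWBP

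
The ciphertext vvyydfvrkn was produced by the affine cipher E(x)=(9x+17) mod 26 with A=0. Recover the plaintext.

The inverse of 9 mod 26 is 3, since 9·3=27≡1. Apply D(y)=3·(y−17) mod 26:
v(21): 3·(21−17)=12 → m
v(21): 3·(21−17)=12 → m
y(24): 3·(24−17)=21 → v
y(24): 3·(24−17)=21 → v
d(3): 3·(3−17)=-42≡10 → k
f(5): 3·(5−17)=-36≡16 → q
v(21): 3·(21−17)=12 → m
r(17): 3·(17−17)=0 → a
k(10): 3·(10−17)=-21≡5 → f
n(13): 3·(13−17)=-12≡14 → o

mmvvkqmafo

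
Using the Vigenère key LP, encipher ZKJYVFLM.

Repeat the key across the message: LPLPLPLP
Z(25)+L(11): 36≡10 → K
K(10)+P(15): 25 → Z
J(9)+L(11): 20 → U
Y(24)+P(15): 39≡13 → N
V(21)+L(11): 32≡6 → G
F(5)+P(15): 20 → U
L(11)+L(11): 22 → W
M(12)+P(15): 27≡1 → B

KZUNGUWB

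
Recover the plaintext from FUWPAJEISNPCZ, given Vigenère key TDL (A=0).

Repeat the key across the ciphertext: TDLTDLTDLTDLT
F(5)−T(19): -14≡12 → M
U(20)−D(3): 17 → R
W(22)−L(11): 11 → L
P(15)−T(19): -4≡22 → W
A(0)−D(3): -3≡23 → X
J(9)−L(11): -2≡24 → Y
E(4)−T(19): -15≡11 → L
I(8)−D(3): 5 → F
S(18)−L(11): 7 → H
N(13)−T(19): -6≡20 → U
P(15)−D(3): 12 → M
C(2)−L(11): -9≡17 → R
Z(25)−T(19): 6 → G

MRLWXYLFHUMRG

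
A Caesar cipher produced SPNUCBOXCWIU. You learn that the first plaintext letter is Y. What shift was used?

From the crib: S(18)−Y(24)=-6≡20, so the shift is 20.

20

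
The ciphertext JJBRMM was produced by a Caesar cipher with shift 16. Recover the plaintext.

TTLBWW

J(9): 9−16=-7≡19 → T
J(9): 9−16=-7≡19 → T
B(1): 1−16=-15≡11 → L
R(17): 17−16=1 → B
M(12): 12−16=-4≡22 → W
M(12): 12−16=-4≡22 → W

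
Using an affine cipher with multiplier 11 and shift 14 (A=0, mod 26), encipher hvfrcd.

h(7): 11·7+14=91≡13 → n
v(21): 11·21+14=245≡11 → l
f(5): 11·5+14=69≡17 → r
r(17): 11·17+14=201≡19 → t
c(2): 11·2+14=36≡10 → k
d(3): 11·3+14=47≡21 → v

nlrtkv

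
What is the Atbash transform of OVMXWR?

O(14) → L(11)
V(21) → E(4)
M(12) → N(13)
X(23) → C(2)
W(22) → D(3)
R(17) → I(8)

LENCDI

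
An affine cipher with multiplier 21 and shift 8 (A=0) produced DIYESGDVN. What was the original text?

BACGYQBNZ

The inverse of 21 mod 26 is 5, since 21·5=105≡1. Apply D(y)=5·(y−8) mod 26:
D(3): 5·(3−8)=-25≡1 → B
I(8): 5·(8−8)=0 → A
Y(24): 5·(24−8)=80≡2 → C
E(4): 5·(4−8)=-20≡6 → G
S(18): 5·(18−8)=50≡24 → Y
G(6): 5·(6−8)=-10≡16 → Q
D(3): 5·(3−8)=-25≡1 → B
V(21): 5·(21−8)=65≡13 → N
N(13): 5·(13−8)=25 → Z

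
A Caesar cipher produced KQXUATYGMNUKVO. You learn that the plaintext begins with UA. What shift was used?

16

From the crib: K(10)−U(20)=-10≡16, so the shift is 16.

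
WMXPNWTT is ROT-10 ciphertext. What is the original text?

W(22): 22−10=12 → M
M(12): 12−10=2 → C
X(23): 23−10=13 → N
P(15): 15−10=5 → F
N(13): 13−10=3 → D
W(22): 22−10=12 → M
T(19): 19−10=9 → J
T(19): 19−10=9 → J

MCNFDMJJ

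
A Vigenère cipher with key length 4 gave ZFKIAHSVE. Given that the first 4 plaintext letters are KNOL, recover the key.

PSWX

Subtract each crib letter from the matching ciphertext letter (mod 26):
Z(25)−K(10)=15 → P
F(5)−N(13)=-8≡18 → S
K(10)−O(14)=-4≡22 → W
I(8)−L(11)=-3≡23 → X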